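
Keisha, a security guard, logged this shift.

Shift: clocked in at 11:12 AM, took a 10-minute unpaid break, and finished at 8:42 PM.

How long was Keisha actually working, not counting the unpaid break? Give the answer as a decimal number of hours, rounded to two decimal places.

9.33 hours

Shift: 11:12 AM–8:42 PM = 9 h 30 min; less 10 min break → 9 h 20 min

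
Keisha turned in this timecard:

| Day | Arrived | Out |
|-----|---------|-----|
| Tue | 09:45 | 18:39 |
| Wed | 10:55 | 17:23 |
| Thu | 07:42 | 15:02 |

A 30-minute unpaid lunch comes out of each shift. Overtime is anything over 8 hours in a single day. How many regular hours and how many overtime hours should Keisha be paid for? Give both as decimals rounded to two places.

Tue: 09:45–18:39 = 8 h 54 min; less 30 min break → 8 h 24 min
Wed: 10:55–17:23 = 6 h 28 min; less 30 min break → 5 h 58 min
Thu: 07:42–15:02 = 7 h 20 min; less 30 min break → 6 h 50 min
Tue reg 8 h 0 min / OT 0 h 24 min; Wed reg 5 h 58 min / OT 0 h 0 min; Thu reg 6 h 50 min / OT 0 h 0 min.
Totals: regular 20 h 48 min, overtime 0 h 24 min.

Regular 20.80 hours, overtime 0.40 hours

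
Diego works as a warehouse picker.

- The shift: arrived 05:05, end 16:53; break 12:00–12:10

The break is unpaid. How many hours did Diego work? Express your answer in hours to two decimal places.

11.63 hours

The shift: 05:05–16:53 = 11 h 48 min; less 10 min break → 11 h 38 min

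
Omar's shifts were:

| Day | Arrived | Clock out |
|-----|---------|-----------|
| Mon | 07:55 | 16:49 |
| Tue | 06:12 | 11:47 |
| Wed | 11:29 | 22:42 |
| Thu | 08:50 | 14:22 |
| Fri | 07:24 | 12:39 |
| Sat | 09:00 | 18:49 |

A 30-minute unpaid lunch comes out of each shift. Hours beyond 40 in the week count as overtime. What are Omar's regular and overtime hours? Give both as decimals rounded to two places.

Mon: 07:55–16:49 = 8 h 54 min; less 30 min break → 8 h 24 min
Tue: 06:12–11:47 = 5 h 35 min; less 30 min break → 5 h 5 min
Wed: 11:29–22:42 = 11 h 13 min; less 30 min break → 10 h 43 min
Thu: 08:50–14:22 = 5 h 32 min; less 30 min break → 5 h 2 min
Fri: 07:24–12:39 = 5 h 15 min; less 30 min break → 4 h 45 min
Sat: 09:00–18:49 = 9 h 49 min; less 30 min break → 9 h 19 min
Total worked: 43 h 18 min = 43.30 h.
Threshold 40 h → overtime 3 h 18 min, regular 40 h 0 min.

Regular 40.00 hours, overtime 3.30 hours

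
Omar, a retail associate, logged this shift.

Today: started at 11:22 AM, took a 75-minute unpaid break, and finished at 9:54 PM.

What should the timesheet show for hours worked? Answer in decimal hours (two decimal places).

9.28 hours

Today: 11:22 AM–9:54 PM = 10 h 32 min; less 75 min break → 9 h 17 min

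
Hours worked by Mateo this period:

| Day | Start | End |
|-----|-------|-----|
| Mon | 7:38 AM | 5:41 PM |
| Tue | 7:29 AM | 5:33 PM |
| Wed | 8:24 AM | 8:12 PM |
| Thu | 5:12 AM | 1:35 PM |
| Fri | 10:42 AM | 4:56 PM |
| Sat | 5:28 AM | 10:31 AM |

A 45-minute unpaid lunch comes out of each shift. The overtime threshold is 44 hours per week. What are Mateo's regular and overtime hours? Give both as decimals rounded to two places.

Mon: 7:38 AM–5:41 PM = 10 h 3 min; less 45 min break → 9 h 18 min
Tue: 7:29 AM–5:33 PM = 10 h 4 min; less 45 min break → 9 h 19 min
Wed: 8:24 AM–8:12 PM = 11 h 48 min; less 45 min break → 11 h 3 min
Thu: 5:12 AM–1:35 PM = 8 h 23 min; less 45 min break → 7 h 38 min
Fri: 10:42 AM–4:56 PM = 6 h 14 min; less 45 min break → 5 h 29 min
Sat: 5:28 AM–10:31 AM = 5 h 3 min; less 45 min break → 4 h 18 min
Total worked: 47 h 5 min = 47.08 h.
Threshold 44 h → overtime 3 h 5 min, regular 44 h 0 min.

Regular 44.00 hours, overtime 3.08 hours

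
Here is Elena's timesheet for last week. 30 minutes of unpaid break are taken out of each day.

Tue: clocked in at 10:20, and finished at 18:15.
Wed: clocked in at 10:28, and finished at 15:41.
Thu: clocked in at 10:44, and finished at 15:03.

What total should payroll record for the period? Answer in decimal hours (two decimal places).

Tue: 10:20–18:15 = 7 h 55 min; less 30 min break → 7 h 25 min
Wed: 10:28–15:41 = 5 h 13 min; less 30 min break → 4 h 43 min
Thu: 10:44–15:03 = 4 h 19 min; less 30 min break → 3 h 49 min
Total: 7 h 25 min + 4 h 43 min + 3 h 49 min = 15 h 57 min.

15.95 hours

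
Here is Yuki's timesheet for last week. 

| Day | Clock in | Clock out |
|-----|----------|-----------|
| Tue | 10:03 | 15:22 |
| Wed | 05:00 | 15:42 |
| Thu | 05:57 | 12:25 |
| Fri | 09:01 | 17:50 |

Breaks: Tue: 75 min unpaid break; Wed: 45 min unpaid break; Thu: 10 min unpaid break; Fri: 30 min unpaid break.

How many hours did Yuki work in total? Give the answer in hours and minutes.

28 h 38 min

Tue: 10:03–15:22 = 5 h 19 min; less 75 min break → 4 h 4 min
Wed: 05:00–15:42 = 10 h 42 min; less 45 min break → 9 h 57 min
Thu: 05:57–12:25 = 6 h 28 min; less 10 min break → 6 h 18 min
Fri: 09:01–17:50 = 8 h 49 min; less 30 min break → 8 h 19 min
Total: 4 h 4 min + 9 h 57 min + 6 h 18 min + 8 h 19 min = 28 h 38 min.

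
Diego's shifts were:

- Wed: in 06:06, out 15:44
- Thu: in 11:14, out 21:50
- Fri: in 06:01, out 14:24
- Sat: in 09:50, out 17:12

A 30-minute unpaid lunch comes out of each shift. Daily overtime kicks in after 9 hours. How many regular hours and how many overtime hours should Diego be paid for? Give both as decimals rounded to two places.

Wed: 06:06–15:44 = 9 h 38 min; less 30 min break → 9 h 8 min
Thu: 11:14–21:50 = 10 h 36 min; less 30 min break → 10 h 6 min
Fri: 06:01–14:24 = 8 h 23 min; less 30 min break → 7 h 53 min
Sat: 09:50–17:12 = 7 h 22 min; less 30 min break → 6 h 52 min
Wed reg 9 h 0 min / OT 0 h 8 min; Thu reg 9 h 0 min / OT 1 h 6 min; Fri reg 7 h 53 min / OT 0 h 0 min; Sat reg 6 h 52 min / OT 0 h 0 min.
Totals: regular 32 h 45 min, overtime 1 h 14 min.

Regular 32.75 hours, overtime 1.23 hours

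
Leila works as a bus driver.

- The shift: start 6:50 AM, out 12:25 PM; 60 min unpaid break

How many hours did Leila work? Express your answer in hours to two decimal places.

The shift: 6:50 AM–12:25 PM = 5 h 35 min; less 60 min break → 4 h 35 min

4.58 hours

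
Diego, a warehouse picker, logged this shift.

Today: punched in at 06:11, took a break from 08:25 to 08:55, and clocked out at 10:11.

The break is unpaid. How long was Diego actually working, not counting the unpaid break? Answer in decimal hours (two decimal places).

Today: 06:11–10:11 = 4 h 0 min; less 30 min break → 3 h 30 min

3.50 hours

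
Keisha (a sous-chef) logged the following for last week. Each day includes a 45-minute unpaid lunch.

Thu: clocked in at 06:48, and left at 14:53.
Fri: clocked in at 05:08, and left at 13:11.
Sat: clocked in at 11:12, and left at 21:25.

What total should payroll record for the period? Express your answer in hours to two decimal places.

Thu: 06:48–14:53 = 8 h 5 min; less 45 min break → 7 h 20 min
Fri: 05:08–13:11 = 8 h 3 min; less 45 min break → 7 h 18 min
Sat: 11:12–21:25 = 10 h 13 min; less 45 min break → 9 h 28 min
Total: 7 h 20 min + 7 h 18 min + 9 h 28 min = 24 h 6 min.

24.10 hours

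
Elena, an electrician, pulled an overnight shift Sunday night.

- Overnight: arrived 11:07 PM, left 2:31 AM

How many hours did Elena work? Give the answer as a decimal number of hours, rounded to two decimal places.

Overnight: 11:07 PM → midnight = 0 h 53 min; midnight → 2:31 AM = 2 h 31 min; span 3 h 24 min

3.40 hours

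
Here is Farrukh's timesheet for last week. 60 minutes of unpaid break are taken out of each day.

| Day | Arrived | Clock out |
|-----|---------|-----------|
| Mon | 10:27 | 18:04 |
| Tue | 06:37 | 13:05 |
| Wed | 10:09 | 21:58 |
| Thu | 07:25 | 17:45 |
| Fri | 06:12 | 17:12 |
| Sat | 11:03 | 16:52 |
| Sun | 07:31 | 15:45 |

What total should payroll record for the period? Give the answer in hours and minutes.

54 h 17 min

Mon: 10:27–18:04 = 7 h 37 min; less 60 min break → 6 h 37 min
Tue: 06:37–13:05 = 6 h 28 min; less 60 min break → 5 h 28 min
Wed: 10:09–21:58 = 11 h 49 min; less 60 min break → 10 h 49 min
Thu: 07:25–17:45 = 10 h 20 min; less 60 min break → 9 h 20 min
Fri: 06:12–17:12 = 11 h 0 min; less 60 min break → 10 h 0 min
Sat: 11:03–16:52 = 5 h 49 min; less 60 min break → 4 h 49 min
Sun: 07:31–15:45 = 8 h 14 min; less 60 min break → 7 h 14 min
Total: 6 h 37 min + 5 h 28 min + 10 h 49 min + 9 h 20 min + 10 h 0 min + 4 h 49 min + 7 h 14 min = 54 h 17 min.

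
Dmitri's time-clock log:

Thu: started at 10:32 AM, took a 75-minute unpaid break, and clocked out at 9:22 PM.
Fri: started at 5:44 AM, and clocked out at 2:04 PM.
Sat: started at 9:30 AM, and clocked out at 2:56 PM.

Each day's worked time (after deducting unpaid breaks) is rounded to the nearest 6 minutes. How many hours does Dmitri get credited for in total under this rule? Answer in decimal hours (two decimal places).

23.30 hours

Thu: 10:32 AM–9:22 PM = 10 h 50 min − 75 min = 9 h 35 min → rounds to 9 h 36 min
Fri: 5:44 AM–2:04 PM = 8 h 20 min → rounds to 8 h 18 min
Sat: 9:30 AM–2:56 PM = 5 h 26 min → rounds to 5 h 24 min
Total credited: 23 h 18 min.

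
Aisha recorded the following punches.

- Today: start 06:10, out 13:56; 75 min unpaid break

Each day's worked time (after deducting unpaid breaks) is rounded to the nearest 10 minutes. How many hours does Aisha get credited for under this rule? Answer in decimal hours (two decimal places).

Today: 06:10–13:56 = 7 h 46 min − 75 min = 6 h 31 min → rounds to 6 h 30 min

6.50 hours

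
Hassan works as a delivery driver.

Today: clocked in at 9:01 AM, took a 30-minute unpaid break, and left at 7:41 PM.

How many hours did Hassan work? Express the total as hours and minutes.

Today: 9:01 AM–7:41 PM = 10 h 40 min; less 30 min break → 10 h 10 min

10 h 10 min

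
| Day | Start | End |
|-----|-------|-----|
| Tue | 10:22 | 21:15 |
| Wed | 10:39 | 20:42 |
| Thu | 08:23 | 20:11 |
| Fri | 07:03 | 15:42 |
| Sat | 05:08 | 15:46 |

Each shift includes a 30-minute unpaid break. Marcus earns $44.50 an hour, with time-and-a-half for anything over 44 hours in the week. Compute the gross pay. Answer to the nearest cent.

$2326.24

Tue: 10:22–21:15 = 10 h 53 min; less 30 min break → 10 h 23 min
Wed: 10:39–20:42 = 10 h 3 min; less 30 min break → 9 h 33 min
Thu: 08:23–20:11 = 11 h 48 min; less 30 min break → 11 h 18 min
Fri: 07:03–15:42 = 8 h 39 min; less 30 min break → 8 h 9 min
Sat: 05:08–15:46 = 10 h 38 min; less 30 min break → 10 h 8 min
Total worked: 49 h 31 min = 2971 min.
Regular 44 h 0 min = 2640 min at $44.50/h; overtime 5 h 31 min = 331 min at $66.75/h.
Pay = (2640 × $44.50 + 331 × $66.75) ÷ 60 = $2326.24.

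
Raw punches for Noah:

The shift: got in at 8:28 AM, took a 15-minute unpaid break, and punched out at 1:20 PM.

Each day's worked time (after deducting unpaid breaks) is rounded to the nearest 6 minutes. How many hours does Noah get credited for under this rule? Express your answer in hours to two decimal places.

The shift: 8:28 AM–1:20 PM = 4 h 52 min − 15 min = 4 h 37 min → rounds to 4 h 36 min

4.60 hours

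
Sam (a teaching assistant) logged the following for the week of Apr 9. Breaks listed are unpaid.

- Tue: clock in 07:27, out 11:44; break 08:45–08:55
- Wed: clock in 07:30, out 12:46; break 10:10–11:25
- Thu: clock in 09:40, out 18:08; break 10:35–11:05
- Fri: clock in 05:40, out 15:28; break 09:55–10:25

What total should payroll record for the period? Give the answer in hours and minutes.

Tue: 07:27–11:44 = 4 h 17 min; less 10 min break → 4 h 7 min
Wed: 07:30–12:46 = 5 h 16 min; less 75 min break → 4 h 1 min
Thu: 09:40–18:08 = 8 h 28 min; less 30 min break → 7 h 58 min
Fri: 05:40–15:28 = 9 h 48 min; less 30 min break → 9 h 18 min
Total: 4 h 7 min + 4 h 1 min + 7 h 58 min + 9 h 18 min = 25 h 24 min.

25 h 24 min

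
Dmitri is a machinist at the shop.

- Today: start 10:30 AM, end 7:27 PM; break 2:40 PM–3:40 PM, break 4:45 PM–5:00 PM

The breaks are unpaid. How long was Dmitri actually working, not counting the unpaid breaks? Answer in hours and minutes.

7 h 42 min

Today: 10:30 AM–7:27 PM = 8 h 57 min; less 75 min break → 7 h 42 min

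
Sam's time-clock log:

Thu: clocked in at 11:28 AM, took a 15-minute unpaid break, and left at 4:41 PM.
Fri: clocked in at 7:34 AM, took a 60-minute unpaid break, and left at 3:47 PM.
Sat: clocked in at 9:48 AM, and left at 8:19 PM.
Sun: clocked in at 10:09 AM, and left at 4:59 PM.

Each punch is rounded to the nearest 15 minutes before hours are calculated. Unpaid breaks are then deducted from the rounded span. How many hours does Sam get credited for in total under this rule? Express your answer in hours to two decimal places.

29.50 hours

Thu: in 11:28 AM→11:30 AM, out 4:41 PM→4:45 PM; 5 h 15 min − 15 min = 5 h 0 min
Fri: in 7:34 AM→7:30 AM, out 3:47 PM→3:45 PM; 8 h 15 min − 60 min = 7 h 15 min
Sat: in 9:48 AM→9:45 AM, out 8:19 PM→8:15 PM; 10 h 30 min
Sun: in 10:09 AM→10:15 AM, out 4:59 PM→5:00 PM; 6 h 45 min
Total credited: 29 h 30 min.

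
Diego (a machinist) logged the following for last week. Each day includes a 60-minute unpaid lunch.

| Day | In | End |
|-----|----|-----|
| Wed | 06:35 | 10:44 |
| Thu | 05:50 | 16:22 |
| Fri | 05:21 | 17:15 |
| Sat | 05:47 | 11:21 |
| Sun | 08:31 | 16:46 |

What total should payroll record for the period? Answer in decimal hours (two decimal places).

Wed: 06:35–10:44 = 4 h 9 min; less 60 min break → 3 h 9 min
Thu: 05:50–16:22 = 10 h 32 min; less 60 min break → 9 h 32 min
Fri: 05:21–17:15 = 11 h 54 min; less 60 min break → 10 h 54 min
Sat: 05:47–11:21 = 5 h 34 min; less 60 min break → 4 h 34 min
Sun: 08:31–16:46 = 8 h 15 min; less 60 min break → 7 h 15 min
Total: 3 h 9 min + 9 h 32 min + 10 h 54 min + 4 h 34 min + 7 h 15 min = 35 h 24 min.

35.40 hours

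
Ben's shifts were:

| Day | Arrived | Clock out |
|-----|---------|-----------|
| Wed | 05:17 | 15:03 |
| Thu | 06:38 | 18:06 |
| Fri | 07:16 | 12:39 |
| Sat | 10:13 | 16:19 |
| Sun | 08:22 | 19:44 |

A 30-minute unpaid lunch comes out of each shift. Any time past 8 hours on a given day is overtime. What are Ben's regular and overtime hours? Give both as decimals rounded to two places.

Regular 34.48 hours, overtime 7.10 hours

Wed: 05:17–15:03 = 9 h 46 min; less 30 min break → 9 h 16 min
Thu: 06:38–18:06 = 11 h 28 min; less 30 min break → 10 h 58 min
Fri: 07:16–12:39 = 5 h 23 min; less 30 min break → 4 h 53 min
Sat: 10:13–16:19 = 6 h 6 min; less 30 min break → 5 h 36 min
Sun: 08:22–19:44 = 11 h 22 min; less 30 min break → 10 h 52 min
Wed reg 8 h 0 min / OT 1 h 16 min; Thu reg 8 h 0 min / OT 2 h 58 min; Fri reg 4 h 53 min / OT 0 h 0 min; Sat reg 5 h 36 min / OT 0 h 0 min; Sun reg 8 h 0 min / OT 2 h 52 min.
Totals: regular 34 h 29 min, overtime 7 h 6 min.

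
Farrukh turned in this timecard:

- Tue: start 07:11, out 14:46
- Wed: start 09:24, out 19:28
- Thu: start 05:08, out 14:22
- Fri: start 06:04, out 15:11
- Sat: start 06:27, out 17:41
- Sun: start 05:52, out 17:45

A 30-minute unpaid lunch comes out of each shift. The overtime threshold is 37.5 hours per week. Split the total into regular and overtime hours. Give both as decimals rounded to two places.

Tue: 07:11–14:46 = 7 h 35 min; less 30 min break → 7 h 5 min
Wed: 09:24–19:28 = 10 h 4 min; less 30 min break → 9 h 34 min
Thu: 05:08–14:22 = 9 h 14 min; less 30 min break → 8 h 44 min
Fri: 06:04–15:11 = 9 h 7 min; less 30 min break → 8 h 37 min
Sat: 06:27–17:41 = 11 h 14 min; less 30 min break → 10 h 44 min
Sun: 05:52–17:45 = 11 h 53 min; less 30 min break → 11 h 23 min
Total worked: 56 h 7 min = 56.12 h.
Threshold 37.5 h → overtime 18 h 37 min, regular 37 h 30 min.

Regular 37.50 hours, overtime 18.62 hours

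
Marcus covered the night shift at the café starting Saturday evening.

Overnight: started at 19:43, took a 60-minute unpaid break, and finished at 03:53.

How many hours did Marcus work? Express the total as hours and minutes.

7 h 10 min

Overnight: 19:43 → midnight = 4 h 17 min; midnight → 03:53 = 3 h 53 min; span 8 h 10 min; less 60 min break → 7 h 10 min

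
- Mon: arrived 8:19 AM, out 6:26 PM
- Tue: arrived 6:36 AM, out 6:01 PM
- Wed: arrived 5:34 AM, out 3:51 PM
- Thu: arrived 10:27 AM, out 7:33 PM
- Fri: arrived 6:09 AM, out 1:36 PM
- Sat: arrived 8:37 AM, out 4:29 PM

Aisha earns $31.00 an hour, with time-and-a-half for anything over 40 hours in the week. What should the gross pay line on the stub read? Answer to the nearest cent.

$1994.85

Mon: 8:19 AM–6:26 PM = 10 h 7 min
Tue: 6:36 AM–6:01 PM = 11 h 25 min
Wed: 5:34 AM–3:51 PM = 10 h 17 min
Thu: 10:27 AM–7:33 PM = 9 h 6 min
Fri: 6:09 AM–1:36 PM = 7 h 27 min
Sat: 8:37 AM–4:29 PM = 7 h 52 min
Total worked: 56 h 14 min = 3374 min.
Regular 40 h 0 min = 2400 min at $31.00/h; overtime 16 h 14 min = 974 min at $46.50/h.
Pay = (2400 × $31.00 + 974 × $46.50) ÷ 60 = $1994.85.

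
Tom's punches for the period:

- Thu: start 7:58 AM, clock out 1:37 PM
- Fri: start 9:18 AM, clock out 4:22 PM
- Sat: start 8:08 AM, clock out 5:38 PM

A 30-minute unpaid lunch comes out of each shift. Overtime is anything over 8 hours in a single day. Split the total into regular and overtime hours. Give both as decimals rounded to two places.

Thu: 7:58 AM–1:37 PM = 5 h 39 min; less 30 min break → 5 h 9 min
Fri: 9:18 AM–4:22 PM = 7 h 4 min; less 30 min break → 6 h 34 min
Sat: 8:08 AM–5:38 PM = 9 h 30 min; less 30 min break → 9 h 0 min
Thu reg 5 h 9 min / OT 0 h 0 min; Fri reg 6 h 34 min / OT 0 h 0 min; Sat reg 8 h 0 min / OT 1 h 0 min.
Totals: regular 19 h 43 min, overtime 1 h 0 min.

Regular 19.72 hours, overtime 1.00 hours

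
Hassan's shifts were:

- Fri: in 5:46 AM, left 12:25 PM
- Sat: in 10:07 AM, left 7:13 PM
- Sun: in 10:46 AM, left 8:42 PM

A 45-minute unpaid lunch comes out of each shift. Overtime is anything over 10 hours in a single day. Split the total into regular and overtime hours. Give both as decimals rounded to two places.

Regular 23.43 hours, overtime 0.00 hours

Fri: 5:46 AM–12:25 PM = 6 h 39 min; less 45 min break → 5 h 54 min
Sat: 10:07 AM–7:13 PM = 9 h 6 min; less 45 min break → 8 h 21 min
Sun: 10:46 AM–8:42 PM = 9 h 56 min; less 45 min break → 9 h 11 min
Fri reg 5 h 54 min / OT 0 h 0 min; Sat reg 8 h 21 min / OT 0 h 0 min; Sun reg 9 h 11 min / OT 0 h 0 min.
Totals: regular 23 h 26 min, overtime 0 h 0 min.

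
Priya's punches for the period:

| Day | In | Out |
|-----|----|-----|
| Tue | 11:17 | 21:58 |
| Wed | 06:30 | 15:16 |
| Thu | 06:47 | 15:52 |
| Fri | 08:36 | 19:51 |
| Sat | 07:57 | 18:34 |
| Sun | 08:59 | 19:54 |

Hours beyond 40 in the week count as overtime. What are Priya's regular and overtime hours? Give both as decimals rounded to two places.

Tue: 11:17–21:58 = 10 h 41 min
Wed: 06:30–15:16 = 8 h 46 min
Thu: 06:47–15:52 = 9 h 5 min
Fri: 08:36–19:51 = 11 h 15 min
Sat: 07:57–18:34 = 10 h 37 min
Sun: 08:59–19:54 = 10 h 55 min
Total worked: 61 h 19 min = 61.32 h.
Threshold 40 h → overtime 21 h 19 min, regular 40 h 0 min.

Regular 40.00 hours, overtime 21.32 hours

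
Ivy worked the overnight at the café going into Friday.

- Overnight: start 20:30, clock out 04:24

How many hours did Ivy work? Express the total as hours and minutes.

Overnight: 20:30 → midnight = 3 h 30 min; midnight → 04:24 = 4 h 24 min; span 7 h 54 min

7 h 54 min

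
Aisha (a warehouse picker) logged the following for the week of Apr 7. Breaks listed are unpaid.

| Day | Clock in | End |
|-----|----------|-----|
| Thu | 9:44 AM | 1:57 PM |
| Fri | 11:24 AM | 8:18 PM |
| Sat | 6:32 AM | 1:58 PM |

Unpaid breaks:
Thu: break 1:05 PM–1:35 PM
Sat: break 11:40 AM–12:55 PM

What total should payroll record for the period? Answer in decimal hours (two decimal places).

Thu: 9:44 AM–1:57 PM = 4 h 13 min; less 30 min break → 3 h 43 min
Fri: 11:24 AM–8:18 PM = 8 h 54 min
Sat: 6:32 AM–1:58 PM = 7 h 26 min; less 75 min break → 6 h 11 min
Total: 3 h 43 min + 8 h 54 min + 6 h 11 min = 18 h 48 min.

18.80 hours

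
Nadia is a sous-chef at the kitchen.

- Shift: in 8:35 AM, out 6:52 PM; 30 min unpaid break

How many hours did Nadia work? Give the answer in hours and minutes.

9 h 47 min

Shift: 8:35 AM–6:52 PM = 10 h 17 min; less 30 min break → 9 h 47 min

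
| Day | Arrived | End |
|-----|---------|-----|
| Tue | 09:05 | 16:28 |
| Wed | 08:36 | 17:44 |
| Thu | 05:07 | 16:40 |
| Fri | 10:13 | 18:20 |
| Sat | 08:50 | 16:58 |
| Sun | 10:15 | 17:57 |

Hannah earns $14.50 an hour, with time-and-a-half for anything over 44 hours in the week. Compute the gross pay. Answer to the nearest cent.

Tue: 09:05–16:28 = 7 h 23 min
Wed: 08:36–17:44 = 9 h 8 min
Thu: 05:07–16:40 = 11 h 33 min
Fri: 10:13–18:20 = 8 h 7 min
Sat: 08:50–16:58 = 8 h 8 min
Sun: 10:15–17:57 = 7 h 42 min
Total worked: 52 h 1 min = 3121 min.
Regular 44 h 0 min = 2640 min at $14.50/h; overtime 8 h 1 min = 481 min at $21.75/h.
Pay = (2640 × $14.50 + 481 × $21.75) ÷ 60 = $812.36.

$812.36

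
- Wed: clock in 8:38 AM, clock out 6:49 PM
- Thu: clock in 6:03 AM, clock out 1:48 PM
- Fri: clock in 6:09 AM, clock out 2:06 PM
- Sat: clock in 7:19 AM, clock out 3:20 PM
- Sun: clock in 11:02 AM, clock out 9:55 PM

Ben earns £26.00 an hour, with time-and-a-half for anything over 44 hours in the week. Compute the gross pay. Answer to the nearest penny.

£1174.55

Wed: 8:38 AM–6:49 PM = 10 h 11 min
Thu: 6:03 AM–1:48 PM = 7 h 45 min
Fri: 6:09 AM–2:06 PM = 7 h 57 min
Sat: 7:19 AM–3:20 PM = 8 h 1 min
Sun: 11:02 AM–9:55 PM = 10 h 53 min
Total worked: 44 h 47 min = 2687 min.
Regular 44 h 0 min = 2640 min at £26.00/h; overtime 0 h 47 min = 47 min at £39.00/h.
Pay = (2640 × £26.00 + 47 × £39.00) ÷ 60 = £1174.55.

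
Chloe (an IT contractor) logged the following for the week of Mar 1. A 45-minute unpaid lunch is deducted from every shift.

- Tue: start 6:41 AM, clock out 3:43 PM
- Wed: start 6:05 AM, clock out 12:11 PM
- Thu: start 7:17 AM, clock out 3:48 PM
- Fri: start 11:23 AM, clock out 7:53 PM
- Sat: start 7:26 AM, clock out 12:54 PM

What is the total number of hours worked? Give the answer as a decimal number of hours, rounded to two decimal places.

33.87 hours

Tue: 6:41 AM–3:43 PM = 9 h 2 min; less 45 min break → 8 h 17 min
Wed: 6:05 AM–12:11 PM = 6 h 6 min; less 45 min break → 5 h 21 min
Thu: 7:17 AM–3:48 PM = 8 h 31 min; less 45 min break → 7 h 46 min
Fri: 11:23 AM–7:53 PM = 8 h 30 min; less 45 min break → 7 h 45 min
Sat: 7:26 AM–12:54 PM = 5 h 28 min; less 45 min break → 4 h 43 min
Total: 8 h 17 min + 5 h 21 min + 7 h 46 min + 7 h 45 min + 4 h 43 min = 33 h 52 min.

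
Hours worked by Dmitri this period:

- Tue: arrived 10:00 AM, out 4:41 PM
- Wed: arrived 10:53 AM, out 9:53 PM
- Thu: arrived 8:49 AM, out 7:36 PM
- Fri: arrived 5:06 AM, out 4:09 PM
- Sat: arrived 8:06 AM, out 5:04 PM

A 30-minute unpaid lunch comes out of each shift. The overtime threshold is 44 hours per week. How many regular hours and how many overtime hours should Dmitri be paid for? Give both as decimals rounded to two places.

Regular 44.00 hours, overtime 1.98 hours

Tue: 10:00 AM–4:41 PM = 6 h 41 min; less 30 min break → 6 h 11 min
Wed: 10:53 AM–9:53 PM = 11 h 0 min; less 30 min break → 10 h 30 min
Thu: 8:49 AM–7:36 PM = 10 h 47 min; less 30 min break → 10 h 17 min
Fri: 5:06 AM–4:09 PM = 11 h 3 min; less 30 min break → 10 h 33 min
Sat: 8:06 AM–5:04 PM = 8 h 58 min; less 30 min break → 8 h 28 min
Total worked: 45 h 59 min = 45.98 h.
Threshold 44 h → overtime 1 h 59 min, regular 44 h 0 min.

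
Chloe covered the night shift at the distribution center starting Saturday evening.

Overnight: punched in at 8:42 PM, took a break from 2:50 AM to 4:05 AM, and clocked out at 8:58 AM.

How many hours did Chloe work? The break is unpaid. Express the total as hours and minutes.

Overnight: 8:42 PM → midnight = 3 h 18 min; midnight → 8:58 AM = 8 h 58 min; span 12 h 16 min; less 75 min break → 11 h 1 min

11 h 1 min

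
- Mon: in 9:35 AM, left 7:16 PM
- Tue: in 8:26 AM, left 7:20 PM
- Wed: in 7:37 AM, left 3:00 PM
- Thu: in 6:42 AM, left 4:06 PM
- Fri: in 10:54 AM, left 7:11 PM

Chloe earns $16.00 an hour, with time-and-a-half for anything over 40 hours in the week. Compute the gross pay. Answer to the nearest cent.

Mon: 9:35 AM–7:16 PM = 9 h 41 min
Tue: 8:26 AM–7:20 PM = 10 h 54 min
Wed: 7:37 AM–3:00 PM = 7 h 23 min
Thu: 6:42 AM–4:06 PM = 9 h 24 min
Fri: 10:54 AM–7:11 PM = 8 h 17 min
Total worked: 45 h 39 min = 2739 min.
Regular 40 h 0 min = 2400 min at $16.00/h; overtime 5 h 39 min = 339 min at $24.00/h.
Pay = (2400 × $16.00 + 339 × $24.00) ÷ 60 = $775.60.

$775.60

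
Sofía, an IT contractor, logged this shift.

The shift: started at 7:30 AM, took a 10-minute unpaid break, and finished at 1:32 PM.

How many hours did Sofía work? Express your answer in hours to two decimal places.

5.87 hours

The shift: 7:30 AM–1:32 PM = 6 h 2 min; less 10 min break → 5 h 52 min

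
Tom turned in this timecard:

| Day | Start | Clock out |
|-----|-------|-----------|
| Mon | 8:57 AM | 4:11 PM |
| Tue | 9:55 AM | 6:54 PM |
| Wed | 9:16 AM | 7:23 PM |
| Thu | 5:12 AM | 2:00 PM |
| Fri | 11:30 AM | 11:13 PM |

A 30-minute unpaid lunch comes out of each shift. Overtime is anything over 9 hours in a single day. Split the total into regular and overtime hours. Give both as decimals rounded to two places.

Regular 41.52 hours, overtime 2.83 hours

Mon: 8:57 AM–4:11 PM = 7 h 14 min; less 30 min break → 6 h 44 min
Tue: 9:55 AM–6:54 PM = 8 h 59 min; less 30 min break → 8 h 29 min
Wed: 9:16 AM–7:23 PM = 10 h 7 min; less 30 min break → 9 h 37 min
Thu: 5:12 AM–2:00 PM = 8 h 48 min; less 30 min break → 8 h 18 min
Fri: 11:30 AM–11:13 PM = 11 h 43 min; less 30 min break → 11 h 13 min
Mon reg 6 h 44 min / OT 0 h 0 min; Tue reg 8 h 29 min / OT 0 h 0 min; Wed reg 9 h 0 min / OT 0 h 37 min; Thu reg 8 h 18 min / OT 0 h 0 min; Fri reg 9 h 0 min / OT 2 h 13 min.
Totals: regular 41 h 31 min, overtime 2 h 50 min.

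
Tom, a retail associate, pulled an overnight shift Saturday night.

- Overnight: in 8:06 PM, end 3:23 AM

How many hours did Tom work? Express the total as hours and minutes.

Overnight: 8:06 PM → midnight = 3 h 54 min; midnight → 3:23 AM = 3 h 23 min; span 7 h 17 min

7 h 17 min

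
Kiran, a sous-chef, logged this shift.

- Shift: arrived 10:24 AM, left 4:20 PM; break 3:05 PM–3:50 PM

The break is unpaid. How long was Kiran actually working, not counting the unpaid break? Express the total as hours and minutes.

Shift: 10:24 AM–4:20 PM = 5 h 56 min; less 45 min break → 5 h 11 min

5 h 11 min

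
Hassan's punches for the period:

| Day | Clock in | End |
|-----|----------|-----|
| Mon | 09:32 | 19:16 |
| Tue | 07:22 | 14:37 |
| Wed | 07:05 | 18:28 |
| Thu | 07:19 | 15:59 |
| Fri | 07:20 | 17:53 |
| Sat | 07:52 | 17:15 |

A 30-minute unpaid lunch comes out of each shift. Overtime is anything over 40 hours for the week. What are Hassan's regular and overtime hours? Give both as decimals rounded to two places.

Regular 40.00 hours, overtime 13.97 hours

Mon: 09:32–19:16 = 9 h 44 min; less 30 min break → 9 h 14 min
Tue: 07:22–14:37 = 7 h 15 min; less 30 min break → 6 h 45 min
Wed: 07:05–18:28 = 11 h 23 min; less 30 min break → 10 h 53 min
Thu: 07:19–15:59 = 8 h 40 min; less 30 min break → 8 h 10 min
Fri: 07:20–17:53 = 10 h 33 min; less 30 min break → 10 h 3 min
Sat: 07:52–17:15 = 9 h 23 min; less 30 min break → 8 h 53 min
Total worked: 53 h 58 min = 53.97 h.
Threshold 40 h → overtime 13 h 58 min, regular 40 h 0 min.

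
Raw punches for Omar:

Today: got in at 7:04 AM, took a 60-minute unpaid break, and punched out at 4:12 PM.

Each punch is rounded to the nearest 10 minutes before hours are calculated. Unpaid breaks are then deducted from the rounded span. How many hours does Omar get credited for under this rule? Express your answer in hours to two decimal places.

Today: in 7:04 AM→7:00 AM, out 4:12 PM→4:10 PM; 9 h 10 min − 60 min = 8 h 10 min

8.17 hours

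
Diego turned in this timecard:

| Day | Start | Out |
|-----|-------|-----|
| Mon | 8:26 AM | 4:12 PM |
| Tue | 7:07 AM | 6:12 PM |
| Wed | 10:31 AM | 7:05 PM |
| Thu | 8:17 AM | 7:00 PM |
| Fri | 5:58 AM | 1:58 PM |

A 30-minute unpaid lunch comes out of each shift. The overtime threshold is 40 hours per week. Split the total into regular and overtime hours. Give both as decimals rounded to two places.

Regular 40.00 hours, overtime 3.63 hours

Mon: 8:26 AM–4:12 PM = 7 h 46 min; less 30 min break → 7 h 16 min
Tue: 7:07 AM–6:12 PM = 11 h 5 min; less 30 min break → 10 h 35 min
Wed: 10:31 AM–7:05 PM = 8 h 34 min; less 30 min break → 8 h 4 min
Thu: 8:17 AM–7:00 PM = 10 h 43 min; less 30 min break → 10 h 13 min
Fri: 5:58 AM–1:58 PM = 8 h 0 min; less 30 min break → 7 h 30 min
Total worked: 43 h 38 min = 43.63 h.
Threshold 40 h → overtime 3 h 38 min, regular 40 h 0 min.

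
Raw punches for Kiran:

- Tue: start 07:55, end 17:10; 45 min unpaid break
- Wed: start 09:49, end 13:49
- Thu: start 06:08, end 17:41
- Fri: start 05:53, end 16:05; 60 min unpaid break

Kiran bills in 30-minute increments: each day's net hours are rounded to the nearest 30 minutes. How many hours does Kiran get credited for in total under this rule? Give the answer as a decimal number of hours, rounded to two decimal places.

Tue: 07:55–17:10 = 9 h 15 min − 45 min = 8 h 30 min → rounds to 8 h 30 min
Wed: 09:49–13:49 = 4 h 0 min → rounds to 4 h 0 min
Thu: 06:08–17:41 = 11 h 33 min → rounds to 11 h 30 min
Fri: 05:53–16:05 = 10 h 12 min − 60 min = 9 h 12 min → rounds to 9 h 0 min
Total credited: 33 h 0 min.

33.00 hours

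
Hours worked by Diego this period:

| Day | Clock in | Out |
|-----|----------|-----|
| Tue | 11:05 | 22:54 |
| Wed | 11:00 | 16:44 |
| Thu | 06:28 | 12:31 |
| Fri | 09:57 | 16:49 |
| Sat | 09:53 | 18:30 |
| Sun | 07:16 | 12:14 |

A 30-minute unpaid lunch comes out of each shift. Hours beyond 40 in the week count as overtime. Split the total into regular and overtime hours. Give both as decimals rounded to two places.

Regular 40.00 hours, overtime 1.05 hours

Tue: 11:05–22:54 = 11 h 49 min; less 30 min break → 11 h 19 min
Wed: 11:00–16:44 = 5 h 44 min; less 30 min break → 5 h 14 min
Thu: 06:28–12:31 = 6 h 3 min; less 30 min break → 5 h 33 min
Fri: 09:57–16:49 = 6 h 52 min; less 30 min break → 6 h 22 min
Sat: 09:53–18:30 = 8 h 37 min; less 30 min break → 8 h 7 min
Sun: 07:16–12:14 = 4 h 58 min; less 30 min break → 4 h 28 min
Total worked: 41 h 3 min = 41.05 h.
Threshold 40 h → overtime 1 h 3 min, regular 40 h 0 min.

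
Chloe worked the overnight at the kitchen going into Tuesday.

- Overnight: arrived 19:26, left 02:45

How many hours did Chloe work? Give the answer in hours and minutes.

7 h 19 min

Overnight: 19:26 → midnight = 4 h 34 min; midnight → 02:45 = 2 h 45 min; span 7 h 19 min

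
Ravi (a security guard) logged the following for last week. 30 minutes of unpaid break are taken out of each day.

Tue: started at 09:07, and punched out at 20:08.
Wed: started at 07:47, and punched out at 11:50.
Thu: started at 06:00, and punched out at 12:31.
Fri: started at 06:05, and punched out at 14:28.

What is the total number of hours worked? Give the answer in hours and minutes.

Tue: 09:07–20:08 = 11 h 1 min; less 30 min break → 10 h 31 min
Wed: 07:47–11:50 = 4 h 3 min; less 30 min break → 3 h 33 min
Thu: 06:00–12:31 = 6 h 31 min; less 30 min break → 6 h 1 min
Fri: 06:05–14:28 = 8 h 23 min; less 30 min break → 7 h 53 min
Total: 10 h 31 min + 3 h 33 min + 6 h 1 min + 7 h 53 min = 27 h 58 min.

27 h 58 min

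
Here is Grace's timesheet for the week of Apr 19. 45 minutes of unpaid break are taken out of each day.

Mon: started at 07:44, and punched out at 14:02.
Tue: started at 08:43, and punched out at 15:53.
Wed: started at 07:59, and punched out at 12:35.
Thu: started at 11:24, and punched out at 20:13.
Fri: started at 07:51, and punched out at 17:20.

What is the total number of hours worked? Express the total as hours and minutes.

Mon: 07:44–14:02 = 6 h 18 min; less 45 min break → 5 h 33 min
Tue: 08:43–15:53 = 7 h 10 min; less 45 min break → 6 h 25 min
Wed: 07:59–12:35 = 4 h 36 min; less 45 min break → 3 h 51 min
Thu: 11:24–20:13 = 8 h 49 min; less 45 min break → 8 h 4 min
Fri: 07:51–17:20 = 9 h 29 min; less 45 min break → 8 h 44 min
Total: 5 h 33 min + 6 h 25 min + 3 h 51 min + 8 h 4 min + 8 h 44 min = 32 h 37 min.

32 h 37 min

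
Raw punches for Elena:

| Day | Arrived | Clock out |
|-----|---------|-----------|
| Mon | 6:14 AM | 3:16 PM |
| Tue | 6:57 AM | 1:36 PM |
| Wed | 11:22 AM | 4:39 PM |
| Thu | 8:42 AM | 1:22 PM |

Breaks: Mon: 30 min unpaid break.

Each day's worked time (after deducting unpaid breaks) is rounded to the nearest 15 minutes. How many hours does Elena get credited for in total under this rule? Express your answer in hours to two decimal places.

25.25 hours

Mon: 6:14 AM–3:16 PM = 9 h 2 min − 30 min = 8 h 32 min → rounds to 8 h 30 min
Tue: 6:57 AM–1:36 PM = 6 h 39 min → rounds to 6 h 45 min
Wed: 11:22 AM–4:39 PM = 5 h 17 min → rounds to 5 h 15 min
Thu: 8:42 AM–1:22 PM = 4 h 40 min → rounds to 4 h 45 min
Total credited: 25 h 15 min.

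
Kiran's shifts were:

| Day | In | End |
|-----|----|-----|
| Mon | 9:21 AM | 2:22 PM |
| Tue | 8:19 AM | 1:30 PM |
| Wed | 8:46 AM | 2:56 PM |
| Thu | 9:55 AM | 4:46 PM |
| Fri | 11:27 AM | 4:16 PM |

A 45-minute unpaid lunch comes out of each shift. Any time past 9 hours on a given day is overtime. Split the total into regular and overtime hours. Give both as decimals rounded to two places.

Regular 24.28 hours, overtime 0.00 hours

Mon: 9:21 AM–2:22 PM = 5 h 1 min; less 45 min break → 4 h 16 min
Tue: 8:19 AM–1:30 PM = 5 h 11 min; less 45 min break → 4 h 26 min
Wed: 8:46 AM–2:56 PM = 6 h 10 min; less 45 min break → 5 h 25 min
Thu: 9:55 AM–4:46 PM = 6 h 51 min; less 45 min break → 6 h 6 min
Fri: 11:27 AM–4:16 PM = 4 h 49 min; less 45 min break → 4 h 4 min
Mon reg 4 h 16 min / OT 0 h 0 min; Tue reg 4 h 26 min / OT 0 h 0 min; Wed reg 5 h 25 min / OT 0 h 0 min; Thu reg 6 h 6 min / OT 0 h 0 min; Fri reg 4 h 4 min / OT 0 h 0 min.
Totals: regular 24 h 17 min, overtime 0 h 0 min.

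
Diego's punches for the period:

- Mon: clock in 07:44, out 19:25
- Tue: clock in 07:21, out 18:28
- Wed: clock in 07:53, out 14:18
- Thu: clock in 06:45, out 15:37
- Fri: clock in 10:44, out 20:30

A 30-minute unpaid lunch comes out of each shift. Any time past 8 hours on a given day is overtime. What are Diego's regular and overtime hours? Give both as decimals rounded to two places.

Regular 37.92 hours, overtime 7.43 hours

Mon: 07:44–19:25 = 11 h 41 min; less 30 min break → 11 h 11 min
Tue: 07:21–18:28 = 11 h 7 min; less 30 min break → 10 h 37 min
Wed: 07:53–14:18 = 6 h 25 min; less 30 min break → 5 h 55 min
Thu: 06:45–15:37 = 8 h 52 min; less 30 min break → 8 h 22 min
Fri: 10:44–20:30 = 9 h 46 min; less 30 min break → 9 h 16 min
Mon reg 8 h 0 min / OT 3 h 11 min; Tue reg 8 h 0 min / OT 2 h 37 min; Wed reg 5 h 55 min / OT 0 h 0 min; Thu reg 8 h 0 min / OT 0 h 22 min; Fri reg 8 h 0 min / OT 1 h 16 min.
Totals: regular 37 h 55 min, overtime 7 h 26 min.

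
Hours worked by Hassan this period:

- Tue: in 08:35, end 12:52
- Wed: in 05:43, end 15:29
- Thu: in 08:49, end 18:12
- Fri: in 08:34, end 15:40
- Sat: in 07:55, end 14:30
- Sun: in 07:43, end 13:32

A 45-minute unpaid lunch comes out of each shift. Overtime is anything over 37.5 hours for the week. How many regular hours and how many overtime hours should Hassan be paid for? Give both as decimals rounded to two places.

Regular 37.50 hours, overtime 0.93 hours

Tue: 08:35–12:52 = 4 h 17 min; less 45 min break → 3 h 32 min
Wed: 05:43–15:29 = 9 h 46 min; less 45 min break → 9 h 1 min
Thu: 08:49–18:12 = 9 h 23 min; less 45 min break → 8 h 38 min
Fri: 08:34–15:40 = 7 h 6 min; less 45 min break → 6 h 21 min
Sat: 07:55–14:30 = 6 h 35 min; less 45 min break → 5 h 50 min
Sun: 07:43–13:32 = 5 h 49 min; less 45 min break → 5 h 4 min
Total worked: 38 h 26 min = 38.43 h.
Threshold 37.5 h → overtime 0 h 56 min, regular 37 h 30 min.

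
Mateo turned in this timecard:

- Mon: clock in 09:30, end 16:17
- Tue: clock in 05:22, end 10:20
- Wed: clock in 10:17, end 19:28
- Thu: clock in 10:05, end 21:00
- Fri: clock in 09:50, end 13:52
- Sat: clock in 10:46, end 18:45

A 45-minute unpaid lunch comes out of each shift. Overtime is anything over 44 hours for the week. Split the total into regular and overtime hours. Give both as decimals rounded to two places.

Mon: 09:30–16:17 = 6 h 47 min; less 45 min break → 6 h 2 min
Tue: 05:22–10:20 = 4 h 58 min; less 45 min break → 4 h 13 min
Wed: 10:17–19:28 = 9 h 11 min; less 45 min break → 8 h 26 min
Thu: 10:05–21:00 = 10 h 55 min; less 45 min break → 10 h 10 min
Fri: 09:50–13:52 = 4 h 2 min; less 45 min break → 3 h 17 min
Sat: 10:46–18:45 = 7 h 59 min; less 45 min break → 7 h 14 min
Total worked: 39 h 22 min = 39.37 h.
Threshold 44 h → overtime 0 h 0 min, regular 39 h 22 min.

Regular 39.37 hours, overtime 0.00 hours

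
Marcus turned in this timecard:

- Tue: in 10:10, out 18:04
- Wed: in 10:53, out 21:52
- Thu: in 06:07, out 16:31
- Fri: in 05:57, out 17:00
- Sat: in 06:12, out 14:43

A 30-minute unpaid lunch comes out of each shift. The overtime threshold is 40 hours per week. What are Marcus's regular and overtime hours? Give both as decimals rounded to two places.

Regular 40.00 hours, overtime 6.35 hours

Tue: 10:10–18:04 = 7 h 54 min; less 30 min break → 7 h 24 min
Wed: 10:53–21:52 = 10 h 59 min; less 30 min break → 10 h 29 min
Thu: 06:07–16:31 = 10 h 24 min; less 30 min break → 9 h 54 min
Fri: 05:57–17:00 = 11 h 3 min; less 30 min break → 10 h 33 min
Sat: 06:12–14:43 = 8 h 31 min; less 30 min break → 8 h 1 min
Total worked: 46 h 21 min = 46.35 h.
Threshold 40 h → overtime 6 h 21 min, regular 40 h 0 min.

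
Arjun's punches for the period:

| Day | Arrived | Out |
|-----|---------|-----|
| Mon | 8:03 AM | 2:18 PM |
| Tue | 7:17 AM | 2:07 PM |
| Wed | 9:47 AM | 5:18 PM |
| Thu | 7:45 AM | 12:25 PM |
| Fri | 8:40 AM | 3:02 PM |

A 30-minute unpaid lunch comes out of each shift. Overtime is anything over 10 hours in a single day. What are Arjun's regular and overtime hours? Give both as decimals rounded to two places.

Regular 29.13 hours, overtime 0.00 hours

Mon: 8:03 AM–2:18 PM = 6 h 15 min; less 30 min break → 5 h 45 min
Tue: 7:17 AM–2:07 PM = 6 h 50 min; less 30 min break → 6 h 20 min
Wed: 9:47 AM–5:18 PM = 7 h 31 min; less 30 min break → 7 h 1 min
Thu: 7:45 AM–12:25 PM = 4 h 40 min; less 30 min break → 4 h 10 min
Fri: 8:40 AM–3:02 PM = 6 h 22 min; less 30 min break → 5 h 52 min
Mon reg 5 h 45 min / OT 0 h 0 min; Tue reg 6 h 20 min / OT 0 h 0 min; Wed reg 7 h 1 min / OT 0 h 0 min; Thu reg 4 h 10 min / OT 0 h 0 min; Fri reg 5 h 52 min / OT 0 h 0 min.
Totals: regular 29 h 8 min, overtime 0 h 0 min.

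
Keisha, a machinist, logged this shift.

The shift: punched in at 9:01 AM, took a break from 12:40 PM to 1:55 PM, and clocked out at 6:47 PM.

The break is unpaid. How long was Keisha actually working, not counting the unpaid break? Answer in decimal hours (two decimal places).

The shift: 9:01 AM–6:47 PM = 9 h 46 min; less 75 min break → 8 h 31 min

8.52 hours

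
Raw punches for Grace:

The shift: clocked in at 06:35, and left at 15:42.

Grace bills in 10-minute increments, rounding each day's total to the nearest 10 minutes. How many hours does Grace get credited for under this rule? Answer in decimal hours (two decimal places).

The shift: 06:35–15:42 = 9 h 7 min → rounds to 9 h 10 min

9.17 hours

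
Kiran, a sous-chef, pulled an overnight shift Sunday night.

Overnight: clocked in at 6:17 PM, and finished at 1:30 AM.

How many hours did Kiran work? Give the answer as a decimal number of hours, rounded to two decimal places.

Overnight: 6:17 PM → midnight = 5 h 43 min; midnight → 1:30 AM = 1 h 30 min; span 7 h 13 min

7.22 hours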